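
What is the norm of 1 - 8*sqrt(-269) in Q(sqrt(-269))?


N(a + b*sqrt(d)) = a^2 - d*b^2
= (1)^2 - (-269)*(-8)^2
= 1 + 17216
= 17217

17217


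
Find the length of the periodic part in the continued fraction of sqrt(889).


Run the CF algorithm for sqrt(889).
a_0 = floor(sqrt(889)) = 29; set m_0=0, q_0=1.
Recurrence: m' = q*a - m,  q' = (d - m'^2)/q,  a' = floor((a_0 + m')/q').
  step 1: m=29, q=48, a=1
  step 2: m=19, q=11, a=4
  step 3: m=25, q=24, a=2
  step 4: m=23, q=15, a=3
  step 5: m=22, q=27, a=1
  step 6: m=5, q=32, a=1
  step 7: m=27, q=5, a=11
  step 8: m=28, q=21, a=2
  step 9: m=14, q=33, a=1
  step 10: m=19, q=16, a=3
  step 11: m=29, q=3, a=19
  step 12: m=28, q=35, a=1
  step 13: m=7, q=24, a=1
  step 14: m=17, q=25, a=1
  step 15: m=8, q=33, a=1
  step 16: m=25, q=8, a=6
  step 17: m=23, q=45, a=1
  step 18: m=22, q=9, a=5
  step 19: m=23, q=40, a=1
  step 20: m=17, q=15, a=3
  step 21: m=28, q=7, a=8
  step 22: m=28, q=15, a=3
  step 23: m=17, q=40, a=1
  step 24: m=23, q=9, a=5
  step 25: m=22, q=45, a=1
  step 26: m=23, q=8, a=6
  step 27: m=25, q=33, a=1
  step 28: m=8, q=25, a=1
  step 29: m=17, q=24, a=1
  step 30: m=7, q=35, a=1
  step 31: m=28, q=3, a=19
  step 32: m=29, q=16, a=3
  step 33: m=19, q=33, a=1
  step 34: m=14, q=21, a=2
  step 35: m=28, q=5, a=11
  step 36: m=27, q=32, a=1
  step 37: m=5, q=27, a=1
  step 38: m=22, q=15, a=3
  step 39: m=23, q=24, a=2
  step 40: m=25, q=11, a=4
  step 41: m=19, q=48, a=1
  step 42: m=29, q=1, a=58
a_42 = 2*a_0 = 58, so the period closes here.
sqrt(889) = [29; 1, 4, 2, 3, 1, 1, 11, 2, 1, 3, 19, 1, 1, 1, 1, 6, 1, 5, 1, 3, 8, 3, 1, 5, 1, 6, 1, 1, 1, 1, 19, 3, 1, 2, 11, 1, 1, 3, 2, 4, 1, 58]
Period length = 42

42


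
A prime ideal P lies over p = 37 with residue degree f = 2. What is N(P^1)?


N(P^a) = p^(a*f)
= 37^(1*2)
= 37^2
= 1369

1369


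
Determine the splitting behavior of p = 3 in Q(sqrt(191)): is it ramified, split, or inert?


K = Q(sqrt(191)). Since d mod 4 = 3, disc(K) = 764.
Check p | disc: 764 mod 3 = 2.
p does not divide disc. Compute Legendre symbol (d/p):
2^((3-1)/2) mod 3 = -1
(d/p) = -1, so p is inert: (p) stays prime with e=1, f=2, g=1.
Therefore p is inert.

inert


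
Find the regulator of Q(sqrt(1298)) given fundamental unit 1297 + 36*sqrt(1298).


epsilon = 1297 + 36*sqrt(1298)
= 2593.9996
R = ln(2593.9996)
= 7.8610

7.8610


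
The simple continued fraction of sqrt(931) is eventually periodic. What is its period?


Run the CF algorithm for sqrt(931).
a_0 = floor(sqrt(931)) = 30; set m_0=0, q_0=1.
Recurrence: m' = q*a - m,  q' = (d - m'^2)/q,  a' = floor((a_0 + m')/q').
  step 1: m=30, q=31, a=1
  step 2: m=1, q=30, a=1
  step 3: m=29, q=3, a=19
  step 4: m=28, q=49, a=1
  step 5: m=21, q=10, a=5
  step 6: m=29, q=9, a=6
  step 7: m=25, q=34, a=1
  step 8: m=9, q=25, a=1
  step 9: m=16, q=27, a=1
  step 10: m=11, q=30, a=1
  step 11: m=19, q=19, a=2
  step 12: m=19, q=30, a=1
  step 13: m=11, q=27, a=1
  step 14: m=16, q=25, a=1
  step 15: m=9, q=34, a=1
  step 16: m=25, q=9, a=6
  step 17: m=29, q=10, a=5
  step 18: m=21, q=49, a=1
  step 19: m=28, q=3, a=19
  step 20: m=29, q=30, a=1
  step 21: m=1, q=31, a=1
  step 22: m=30, q=1, a=60
a_22 = 2*a_0 = 60, so the period closes here.
sqrt(931) = [30; 1, 1, 19, 1, 5, 6, 1, 1, 1, 1, 2, 1, 1, 1, 1, 6, 5, 1, 19, 1, 1, 60]
Period length = 22

22


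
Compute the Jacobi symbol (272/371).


Compute (272/371) via quadratic reciprocity:
  pull out 2: (2/371) = -1  (since 371 mod 8 = 3)
  pull out 2: (2/371) = -1  (since 371 mod 8 = 3)
  pull out 2: (2/371) = -1  (since 371 mod 8 = 3)
  pull out 2: (2/371) = -1  (since 371 mod 8 = 3)
  reciprocity: (17/371) -> +(371/17)
  reduce: (14/17)
  pull out 2: (2/17) = +1  (since 17 mod 8 = 1)
  reciprocity: (7/17) -> +(17/7)
  reduce: (3/7)
  reciprocity: (3/7) -> -(7/3)
  reduce: (1/3)
  (1/3) = 1
Product of signs = -1

-1


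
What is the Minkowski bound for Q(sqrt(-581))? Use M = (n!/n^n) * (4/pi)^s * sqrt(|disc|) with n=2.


d = -581, d mod 4 = 3, so disc(K) = 4d = -2324; |disc(K)| = 2324
Imaginary quadratic field, so n = 2, s = r2 = 1, r1 = 0
M = (n!/n^n) * (4/pi)^s * sqrt(|disc(K)|) = (2!/2^2) * (4/pi)^1 * sqrt(2324)
= 0.5 * 1.273240 * 48.207883
= 30.6901

30.6901


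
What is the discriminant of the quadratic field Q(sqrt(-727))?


For K = Q(sqrt(d)) with d squarefree: disc(K) = d if d = 1 mod 4, and disc(K) = 4d if d = 2 or 3 mod 4.
Here d = -727, and d mod 4 = 1.
d = 1 mod 4 (O_K = Z[(1+sqrt(d))/2]), so disc(K) = d = -727

-727


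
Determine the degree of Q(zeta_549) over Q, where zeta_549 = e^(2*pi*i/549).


The degree equals Euler's totient phi(549).
549 = 3^2 * 61
phi(549) = 360

360


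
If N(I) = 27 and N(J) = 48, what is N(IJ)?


N(IJ) = N(I) * N(J)
= 27 * 48
= 1296

1296


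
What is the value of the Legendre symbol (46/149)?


p = 149 is prime, so compute (46/149) with the reciprocity algorithm (Jacobi-symbol steps: pull out 2s via (2/n), flip via reciprocity, reduce):
  pull out 2: (2/149) = -1  (since 149 mod 8 = 5)
  reciprocity: (23/149) -> +(149/23)
  reduce: (11/23)
  reciprocity: (11/23) -> -(23/11)
  reduce: (1/11)
  (1/11) = 1
Product of signs = 1
(46/149) = 1

1


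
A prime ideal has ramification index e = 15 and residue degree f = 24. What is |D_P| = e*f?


|D_P| = e * f
= 15 * 24
= 360

360


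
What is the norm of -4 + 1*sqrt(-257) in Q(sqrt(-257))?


N(a + b*sqrt(d)) = a^2 - d*b^2
= (-4)^2 - (-257)*(1)^2
= 16 + 257
= 273

273


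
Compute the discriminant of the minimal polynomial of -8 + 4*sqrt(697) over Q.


The element -8 + 4*sqrt(697) has minimal polynomial:
x^2 + 16*x - 11088
Discriminant = (16)^2 - 4*(-11088)
= 256 + 44352
= 44608

44608


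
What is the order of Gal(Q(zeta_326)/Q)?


|Gal(Q(zeta_326)/Q)| = phi(326)
= 162

162


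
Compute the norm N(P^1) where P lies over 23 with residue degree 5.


N(P^a) = p^(a*f)
= 23^(1*5)
= 23^5
= 6436343

6436343


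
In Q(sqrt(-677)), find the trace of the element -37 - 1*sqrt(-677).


Tr(a + b*sqrt(d)) = (a + b*sqrt(d)) + (a - b*sqrt(d)) = 2a
= 2 * (-37)
= -74

-74


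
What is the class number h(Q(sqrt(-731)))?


K = Q(sqrt(-731)). d mod 4 = 1, so D = disc(K) = d = -731
h(K) equals the number of primitive reduced positive-definite forms (a, b, c) = a*x^2 + b*x*y + c*y^2 with b^2 - 4ac = D,
where reduced means |b| <= a <= c, with b >= 0 whenever |b| = a or a = c, and primitive means gcd(a, b, c) = 1.
Reduced forces 3a^2 <= |D| = 731, so 1 <= a <= 15; b must have the parity of D, and c = (b^2 - D)/(4a) must be an integer >= a.
Enumerate a = 1..15, b in [-a, a]:
  a=1: (1, 1, 183)  [1]
  a=2: none
  a=3: (3, -1, 61), (3, 1, 61)  [2]
  a=4: none
  a=5: (5, -3, 37), (5, 3, 37)  [2]
  a=6: none
  a=7: (7, -5, 27), (7, 5, 27)  [2]
  a=8: none
  a=9: (9, -5, 21), (9, 5, 21)  [2]
  a=10..12: none
  a=13: (13, -7, 15), (13, 7, 15)  [2]
  a=14: none
  a=15: (15, 13, 15)  [1]
Total reduced forms: 1 + 2 + 2 + 2 + 2 + 2 + 1 = 12
h = 12

12


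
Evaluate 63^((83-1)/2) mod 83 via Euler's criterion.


p = 83 is prime and the exponent is (p-1)/2 = 41, so by Euler's criterion 63^41 = (63/83) = +1 or -1 mod 83.
Compute by square-and-multiply:
  41 = 32 + 8 + 1 (binary 101001)
  Repeated squaring mod 83: 63^1 = 63, 63^2 = 68, 63^4 = 59, 63^8 = 78, 63^16 = 25, 63^32 = 44
  63^41 = 63^32 * 63^8 * 63^1 = 44 * 78 * 63 mod 83
    44 * 78 = 3432 = 29 mod 83
    29 * 63 = 1827 = 1 mod 83
  63^41 = 1 mod 83
Result 1: 63 is a quadratic residue mod 83.
63^41 mod 83 = 1

1


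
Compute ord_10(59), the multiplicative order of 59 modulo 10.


We want ord_10(59), the smallest k >= 1 with 59^k = 1 mod 10.
n = 10 = 2 * 5, phi(10) = 4; the order divides phi(n).
Divisors of 4: 1, 2, 4
Repeated squaring mod 10: 59^1 = 9, 59^2 = 1, 59^4 = 1
Test divisors in increasing order:
  k=1: 59^1 = 9 mod 10
  k=2: 59^2 = 1 mod 10  <- first divisor giving 1
Order = 2

2


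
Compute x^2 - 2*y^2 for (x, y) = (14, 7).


x^2 - d*y^2
= 14^2 - 2*7^2
= 196 - 98
= 98

98


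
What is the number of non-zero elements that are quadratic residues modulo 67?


For prime p, the number of non-zero quadratic residues is (p-1)/2.
= (67-1)/2
= 33

33


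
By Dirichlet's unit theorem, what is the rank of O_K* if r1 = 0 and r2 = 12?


By Dirichlet's unit theorem:
rank = r1 + r2 - 1
= 0 + 12 - 1
= 11

11


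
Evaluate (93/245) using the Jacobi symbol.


Compute (93/245) via quadratic reciprocity:
  reciprocity: (93/245) -> +(245/93)
  reduce: (59/93)
  reciprocity: (59/93) -> +(93/59)
  reduce: (34/59)
  pull out 2: (2/59) = -1  (since 59 mod 8 = 3)
  reciprocity: (17/59) -> +(59/17)
  reduce: (8/17)
  pull out 2: (2/17) = +1  (since 17 mod 8 = 1)
  pull out 2: (2/17) = +1  (since 17 mod 8 = 1)
  pull out 2: (2/17) = +1  (since 17 mod 8 = 1)
  (1/17) = 1
Product of signs = -1

-1


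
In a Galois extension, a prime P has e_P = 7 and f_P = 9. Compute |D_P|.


|D_P| = e * f
= 7 * 9
= 63

63


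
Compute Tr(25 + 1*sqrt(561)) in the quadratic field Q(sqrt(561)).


Tr(a + b*sqrt(d)) = (a + b*sqrt(d)) + (a - b*sqrt(d)) = 2a
= 2 * (25)
= 50

50


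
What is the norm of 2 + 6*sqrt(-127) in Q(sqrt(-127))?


N(a + b*sqrt(d)) = a^2 - d*b^2
= (2)^2 - (-127)*(6)^2
= 4 + 4572
= 4576

4576


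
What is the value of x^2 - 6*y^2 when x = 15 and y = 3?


x^2 - d*y^2
= 15^2 - 6*3^2
= 225 - 54
= 171

171


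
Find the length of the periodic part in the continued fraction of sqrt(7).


Run the CF algorithm for sqrt(7).
a_0 = floor(sqrt(7)) = 2; set m_0=0, q_0=1.
Recurrence: m' = q*a - m,  q' = (d - m'^2)/q,  a' = floor((a_0 + m')/q').
  step 1: m=2, q=3, a=1
  step 2: m=1, q=2, a=1
  step 3: m=1, q=3, a=1
  step 4: m=2, q=1, a=4
a_4 = 2*a_0 = 4, so the period closes here.
sqrt(7) = [2; 1, 1, 1, 4]
Period length = 4

4


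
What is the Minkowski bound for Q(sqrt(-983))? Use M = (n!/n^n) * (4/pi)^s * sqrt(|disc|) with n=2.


d = -983, d mod 4 = 1, so disc(K) = d = -983; |disc(K)| = 983
Imaginary quadratic field, so n = 2, s = r2 = 1, r1 = 0
M = (n!/n^n) * (4/pi)^s * sqrt(|disc(K)|) = (2!/2^2) * (4/pi)^1 * sqrt(983)
= 0.5 * 1.273240 * 31.352831
= 19.9598

19.9598


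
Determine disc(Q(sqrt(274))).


For K = Q(sqrt(d)) with d squarefree: disc(K) = d if d = 1 mod 4, and disc(K) = 4d if d = 2 or 3 mod 4.
Here d = 274, and d mod 4 = 2.
d = 2 mod 4, not 1 (O_K = Z[sqrt(d)]), so disc(K) = 4d = 4 * (274) = 1096

1096


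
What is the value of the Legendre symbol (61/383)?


p = 383 is prime, so compute (61/383) with the reciprocity algorithm (Jacobi-symbol steps: pull out 2s via (2/n), flip via reciprocity, reduce):
  reciprocity: (61/383) -> +(383/61)
  reduce: (17/61)
  reciprocity: (17/61) -> +(61/17)
  reduce: (10/17)
  pull out 2: (2/17) = +1  (since 17 mod 8 = 1)
  reciprocity: (5/17) -> +(17/5)
  reduce: (2/5)
  pull out 2: (2/5) = -1  (since 5 mod 8 = 5)
  (1/5) = 1
Product of signs = -1
(61/383) = -1

-1


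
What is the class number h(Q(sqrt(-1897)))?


K = Q(sqrt(-1897)). d mod 4 = 3, so D = disc(K) = 4d = -7588
h(K) equals the number of primitive reduced positive-definite forms (a, b, c) = a*x^2 + b*x*y + c*y^2 with b^2 - 4ac = D,
where reduced means |b| <= a <= c, with b >= 0 whenever |b| = a or a = c, and primitive means gcd(a, b, c) = 1.
Reduced forces 3a^2 <= |D| = 7588, so 1 <= a <= 50; b must have the parity of D, and c = (b^2 - D)/(4a) must be an integer >= a.
Enumerate a = 1..50, b in [-a, a]:
  a=1: (1, 0, 1897)  [1]
  a=2: (2, 2, 949)  [1]
  a=3..6: none
  a=7: (7, 0, 271)  [1]
  a=8..12: none
  a=13: (13, -2, 146), (13, 2, 146)  [2]
  a=14: (14, 14, 139)  [1]
  a=15..22: none
  a=23: (23, -18, 86), (23, 18, 86)  [2]
  a=24..25: none
  a=26: (26, -2, 73), (26, 2, 73)  [2]
  a=27..30: none
  a=31: (31, -10, 62), (31, 10, 62)  [2]
  a=32..36: none
  a=37: (37, -16, 53), (37, 16, 53)  [2]
  a=38..42: none
  a=43: (43, -18, 46), (43, 18, 46)  [2]
  a=44..50: none
Total reduced forms: 1 + 1 + 1 + 2 + 1 + 2 + 2 + 2 + 2 + 2 = 16
h = 16

16


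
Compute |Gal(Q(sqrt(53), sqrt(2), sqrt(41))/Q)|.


The 3 square roots of distinct primes are multiplicatively independent over Q,
so [K:Q] = 2^3 and Gal(K/Q) is isomorphic to (Z/2Z)^3.
|Gal| = 2^3 = 8

8


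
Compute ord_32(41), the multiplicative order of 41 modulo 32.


We want ord_32(41), the smallest k >= 1 with 41^k = 1 mod 32.
n = 32 = 2^5, phi(32) = 16; the order divides phi(n).
Divisors of 16: 1, 2, 4, 8, 16
Repeated squaring mod 32: 41^1 = 9, 41^2 = 17, 41^4 = 1, 41^8 = 1, 41^16 = 1
Test divisors in increasing order:
  k=1: 41^1 = 9 mod 32
  k=2: 41^2 = 17 mod 32
  k=4: 41^4 = 1 mod 32  <- first divisor giving 1
Order = 4

4


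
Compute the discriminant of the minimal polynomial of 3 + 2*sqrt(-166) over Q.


The element 3 + 2*sqrt(-166) has minimal polynomial:
x^2 - 6*x + 673
Discriminant = (-6)^2 - 4*(673)
= 36 - 2692
= -2656

-2656


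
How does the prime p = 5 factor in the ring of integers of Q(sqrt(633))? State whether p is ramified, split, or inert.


K = Q(sqrt(633)). Since d mod 4 = 1, disc(K) = 633.
Check p | disc: 633 mod 5 = 3.
p does not divide disc. Compute Legendre symbol (d/p):
3^((5-1)/2) mod 5 = -1
(d/p) = -1, so p is inert: (p) stays prime with e=1, f=2, g=1.
Therefore p is inert.

inert


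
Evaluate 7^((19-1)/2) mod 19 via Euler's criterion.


p = 19 is prime and the exponent is (p-1)/2 = 9, so by Euler's criterion 7^9 = (7/19) = +1 or -1 mod 19.
Compute by square-and-multiply:
  9 = 8 + 1 (binary 1001)
  Repeated squaring mod 19: 7^1 = 7, 7^2 = 11, 7^4 = 7, 7^8 = 11
  7^9 = 7^8 * 7^1 = 11 * 7 mod 19
    11 * 7 = 77 = 1 mod 19
  7^9 = 1 mod 19
Result 1: 7 is a quadratic residue mod 19.
7^9 mod 19 = 1

1


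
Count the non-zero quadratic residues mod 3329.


For prime p, the number of non-zero quadratic residues is (p-1)/2.
= (3329-1)/2
= 1664

1664


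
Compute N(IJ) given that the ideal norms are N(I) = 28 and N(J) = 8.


N(IJ) = N(I) * N(J)
= 28 * 8
= 224

224


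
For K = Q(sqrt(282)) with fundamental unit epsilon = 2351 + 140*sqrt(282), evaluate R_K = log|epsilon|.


epsilon = 2351 + 140*sqrt(282)
= 4701.9998
R = ln(4701.9998)
= 8.4557

8.4557


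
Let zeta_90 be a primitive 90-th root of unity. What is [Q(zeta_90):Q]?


The degree equals Euler's totient phi(90).
90 = 2 * 3^2 * 5
phi(90) = 24

24


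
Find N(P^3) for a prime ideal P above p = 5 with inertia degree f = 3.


N(P^a) = p^(a*f)
= 5^(3*3)
= 5^9
= 1953125

1953125


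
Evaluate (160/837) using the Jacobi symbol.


Compute (160/837) via quadratic reciprocity:
  pull out 2: (2/837) = -1  (since 837 mod 8 = 5)
  pull out 2: (2/837) = -1  (since 837 mod 8 = 5)
  pull out 2: (2/837) = -1  (since 837 mod 8 = 5)
  pull out 2: (2/837) = -1  (since 837 mod 8 = 5)
  pull out 2: (2/837) = -1  (since 837 mod 8 = 5)
  reciprocity: (5/837) -> +(837/5)
  reduce: (2/5)
  pull out 2: (2/5) = -1  (since 5 mod 8 = 5)
  (1/5) = 1
Product of signs = 1

1


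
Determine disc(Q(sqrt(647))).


For K = Q(sqrt(d)) with d squarefree: disc(K) = d if d = 1 mod 4, and disc(K) = 4d if d = 2 or 3 mod 4.
Here d = 647, and d mod 4 = 3.
d = 3 mod 4, not 1 (O_K = Z[sqrt(d)]), so disc(K) = 4d = 4 * (647) = 2588

2588


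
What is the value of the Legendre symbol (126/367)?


p = 367 is prime, so compute (126/367) with the reciprocity algorithm (Jacobi-symbol steps: pull out 2s via (2/n), flip via reciprocity, reduce):
  pull out 2: (2/367) = +1  (since 367 mod 8 = 7)
  reciprocity: (63/367) -> -(367/63)
  reduce: (52/63)
  pull out 2: (2/63) = +1  (since 63 mod 8 = 7)
  pull out 2: (2/63) = +1  (since 63 mod 8 = 7)
  reciprocity: (13/63) -> +(63/13)
  reduce: (11/13)
  reciprocity: (11/13) -> +(13/11)
  reduce: (2/11)
  pull out 2: (2/11) = -1  (since 11 mod 8 = 3)
  (1/11) = 1
Product of signs = 1
(126/367) = 1

1


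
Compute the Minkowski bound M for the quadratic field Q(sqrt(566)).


d = 566, d mod 4 = 2, so disc(K) = 4d = 2264; |disc(K)| = 2264
Real quadratic field, so n = 2, s = r2 = 0, r1 = 2
M = (n!/n^n) * (4/pi)^s * sqrt(|disc(K)|) = (2!/2^2) * (4/pi)^0 * sqrt(2264)
= 0.5 * 1.000000 * 47.581509
= 23.7908

23.7908


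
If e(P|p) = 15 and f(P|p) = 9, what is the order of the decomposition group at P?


|D_P| = e * f
= 15 * 9
= 135

135


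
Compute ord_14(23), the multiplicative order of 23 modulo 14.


We want ord_14(23), the smallest k >= 1 with 23^k = 1 mod 14.
n = 14 = 2 * 7, phi(14) = 6; the order divides phi(n).
Divisors of 6: 1, 2, 3, 6
Repeated squaring mod 14: 23^1 = 9, 23^2 = 11, 23^4 = 9
Test divisors in increasing order:
  k=1: 23^1 = 9 mod 14
  k=2: 23^2 = 11 mod 14
  k=3: 23^3 = 11 * 9 = 1 mod 14  <- first divisor giving 1
Order = 3

3


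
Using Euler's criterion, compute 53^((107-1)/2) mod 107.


p = 107 is prime and the exponent is (p-1)/2 = 53, so by Euler's criterion 53^53 = (53/107) = +1 or -1 mod 107.
Compute by square-and-multiply:
  53 = 32 + 16 + 4 + 1 (binary 110101)
  Repeated squaring mod 107: 53^1 = 53, 53^2 = 27, 53^4 = 87, 53^8 = 79, 53^16 = 35, 53^32 = 48
  53^53 = 53^32 * 53^16 * 53^4 * 53^1 = 48 * 35 * 87 * 53 mod 107
    48 * 35 = 1680 = 75 mod 107
    75 * 87 = 6525 = 105 mod 107
    105 * 53 = 5565 = 1 mod 107
  53^53 = 1 mod 107
Result 1: 53 is a quadratic residue mod 107.
53^53 mod 107 = 1

1


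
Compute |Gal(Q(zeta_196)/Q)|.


|Gal(Q(zeta_196)/Q)| = phi(196)
= 84

84


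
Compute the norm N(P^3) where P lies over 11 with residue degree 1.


N(P^a) = p^(a*f)
= 11^(3*1)
= 11^3
= 1331

1331


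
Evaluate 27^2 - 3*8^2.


x^2 - d*y^2
= 27^2 - 3*8^2
= 729 - 192
= 537

537


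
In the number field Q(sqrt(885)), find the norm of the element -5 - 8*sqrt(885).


N(a + b*sqrt(d)) = a^2 - d*b^2
= (-5)^2 - (885)*(-8)^2
= 25 - 56640
= -56615

-56615


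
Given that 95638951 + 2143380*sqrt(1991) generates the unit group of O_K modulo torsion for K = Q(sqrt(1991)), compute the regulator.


epsilon = 95638951 + 2143380*sqrt(1991)
= 1.9128e+08
R = ln(1.9128e+08)
= 19.0692

19.0692


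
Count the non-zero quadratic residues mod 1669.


For prime p, the number of non-zero quadratic residues is (p-1)/2.
= (1669-1)/2
= 834

834


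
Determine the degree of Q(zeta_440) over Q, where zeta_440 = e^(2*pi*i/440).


The degree equals Euler's totient phi(440).
440 = 2^3 * 5 * 11
phi(440) = 160

160


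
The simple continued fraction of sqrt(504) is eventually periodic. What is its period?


Run the CF algorithm for sqrt(504).
a_0 = floor(sqrt(504)) = 22; set m_0=0, q_0=1.
Recurrence: m' = q*a - m,  q' = (d - m'^2)/q,  a' = floor((a_0 + m')/q').
  step 1: m=22, q=20, a=2
  step 2: m=18, q=9, a=4
  step 3: m=18, q=20, a=2
  step 4: m=22, q=1, a=44
a_4 = 2*a_0 = 44, so the period closes here.
sqrt(504) = [22; 2, 4, 2, 44]
Period length = 4

4


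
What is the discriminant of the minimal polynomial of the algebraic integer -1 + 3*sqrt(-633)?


The element -1 + 3*sqrt(-633) has minimal polynomial:
x^2 + 2*x + 5698
Discriminant = (2)^2 - 4*(5698)
= 4 - 22792
= -22788

-22788


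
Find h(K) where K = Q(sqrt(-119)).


K = Q(sqrt(-119)). d mod 4 = 1, so D = disc(K) = d = -119
h(K) equals the number of primitive reduced positive-definite forms (a, b, c) = a*x^2 + b*x*y + c*y^2 with b^2 - 4ac = D,
where reduced means |b| <= a <= c, with b >= 0 whenever |b| = a or a = c, and primitive means gcd(a, b, c) = 1.
Reduced forces 3a^2 <= |D| = 119, so 1 <= a <= 6; b must have the parity of D, and c = (b^2 - D)/(4a) must be an integer >= a.
Enumerate a = 1..6, b in [-a, a]:
  a=1: (1, 1, 30)  [1]
  a=2: (2, -1, 15), (2, 1, 15)  [2]
  a=3: (3, -1, 10), (3, 1, 10)  [2]
  a=4: (4, -3, 8), (4, 3, 8)  [2]
  a=5: (5, -1, 6), (5, 1, 6)  [2]
  a=6: (6, 5, 6)  [1]
Total reduced forms: 1 + 2 + 2 + 2 + 2 + 1 = 10
h = 10

10


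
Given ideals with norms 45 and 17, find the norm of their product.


N(IJ) = N(I) * N(J)
= 45 * 17
= 765

765


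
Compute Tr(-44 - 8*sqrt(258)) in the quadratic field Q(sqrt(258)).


Tr(a + b*sqrt(d)) = (a + b*sqrt(d)) + (a - b*sqrt(d)) = 2a
= 2 * (-44)
= -88

-88


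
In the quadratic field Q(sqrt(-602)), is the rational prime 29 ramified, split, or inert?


K = Q(sqrt(-602)). Since d mod 4 = 2, disc(K) = -2408.
Check p | disc: -2408 mod 29 = 28.
p does not divide disc. Compute Legendre symbol (d/p):
7^((29-1)/2) mod 29 = 1
(d/p) = 1, so p splits: (p) = P*P' with e=1, f=1, g=2.
Therefore p is split.

split


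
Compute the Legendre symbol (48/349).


p = 349 is prime, so compute (48/349) with the reciprocity algorithm (Jacobi-symbol steps: pull out 2s via (2/n), flip via reciprocity, reduce):
  pull out 2: (2/349) = -1  (since 349 mod 8 = 5)
  pull out 2: (2/349) = -1  (since 349 mod 8 = 5)
  pull out 2: (2/349) = -1  (since 349 mod 8 = 5)
  pull out 2: (2/349) = -1  (since 349 mod 8 = 5)
  reciprocity: (3/349) -> +(349/3)
  reduce: (1/3)
  (1/3) = 1
Product of signs = 1
(48/349) = 1

1


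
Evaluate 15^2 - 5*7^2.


x^2 - d*y^2
= 15^2 - 5*7^2
= 225 - 245
= -20

-20


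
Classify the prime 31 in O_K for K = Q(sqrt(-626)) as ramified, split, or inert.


K = Q(sqrt(-626)). Since d mod 4 = 2, disc(K) = -2504.
Check p | disc: -2504 mod 31 = 7.
p does not divide disc. Compute Legendre symbol (d/p):
25^((31-1)/2) mod 31 = 1
(d/p) = 1, so p splits: (p) = P*P' with e=1, f=1, g=2.
Therefore p is split.

split


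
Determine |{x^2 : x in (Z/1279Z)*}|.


For prime p, the number of non-zero quadratic residues is (p-1)/2.
= (1279-1)/2
= 639

639


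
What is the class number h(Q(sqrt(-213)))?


K = Q(sqrt(-213)). d mod 4 = 3, so D = disc(K) = 4d = -852
h(K) equals the number of primitive reduced positive-definite forms (a, b, c) = a*x^2 + b*x*y + c*y^2 with b^2 - 4ac = D,
where reduced means |b| <= a <= c, with b >= 0 whenever |b| = a or a = c, and primitive means gcd(a, b, c) = 1.
Reduced forces 3a^2 <= |D| = 852, so 1 <= a <= 16; b must have the parity of D, and c = (b^2 - D)/(4a) must be an integer >= a.
Enumerate a = 1..16, b in [-a, a]:
  a=1: (1, 0, 213)  [1]
  a=2: (2, 2, 107)  [1]
  a=3: (3, 0, 71)  [1]
  a=4..5: none
  a=6: (6, 6, 37)  [1]
  a=7: (7, -4, 31), (7, 4, 31)  [2]
  a=8..13: none
  a=14: (14, -10, 17), (14, 10, 17)  [2]
  a=15..16: none
Total reduced forms: 1 + 1 + 1 + 1 + 2 + 2 = 8
h = 8

8


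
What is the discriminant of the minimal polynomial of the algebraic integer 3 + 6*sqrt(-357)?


The element 3 + 6*sqrt(-357) has minimal polynomial:
x^2 - 6*x + 12861
Discriminant = (-6)^2 - 4*(12861)
= 36 - 51444
= -51408

-51408


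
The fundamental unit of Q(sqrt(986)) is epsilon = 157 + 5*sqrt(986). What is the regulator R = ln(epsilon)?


epsilon = 157 + 5*sqrt(986)
= 314.0032
R = ln(314.0032)
= 5.7494

5.7494


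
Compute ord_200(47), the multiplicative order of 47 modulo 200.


We want ord_200(47), the smallest k >= 1 with 47^k = 1 mod 200.
n = 200 = 2^3 * 5^2, phi(200) = 80; the order divides phi(n).
Divisors of 80: 1, 2, 4, 5, 8, 10, 16, 20, 40, 80
Repeated squaring mod 200: 47^1 = 47, 47^2 = 9, 47^4 = 81, 47^8 = 161, 47^16 = 121, 47^32 = 41, 47^64 = 81
Test divisors in increasing order:
  k=1: 47^1 = 47 mod 200
  k=2: 47^2 = 9 mod 200
  k=4: 47^4 = 81 mod 200
  k=5: 47^5 = 81 * 47 = 7 mod 200
  k=8: 47^8 = 161 mod 200
  k=10: 47^10 = 161 * 9 = 49 mod 200
  k=16: 47^16 = 121 mod 200
  k=20: 47^20 = 121 * 81 = 1 mod 200  <- first divisor giving 1
Order = 20

20


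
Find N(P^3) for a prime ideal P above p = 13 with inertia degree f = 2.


N(P^a) = p^(a*f)
= 13^(3*2)
= 13^6
= 4826809

4826809


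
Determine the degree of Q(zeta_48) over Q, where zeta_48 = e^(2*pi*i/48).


The degree equals Euler's totient phi(48).
48 = 2^4 * 3
phi(48) = 16

16


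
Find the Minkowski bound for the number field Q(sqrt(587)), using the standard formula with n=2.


d = 587, d mod 4 = 3, so disc(K) = 4d = 2348; |disc(K)| = 2348
Real quadratic field, so n = 2, s = r2 = 0, r1 = 2
M = (n!/n^n) * (4/pi)^s * sqrt(|disc(K)|) = (2!/2^2) * (4/pi)^0 * sqrt(2348)
= 0.5 * 1.000000 * 48.456166
= 24.2281

24.2281


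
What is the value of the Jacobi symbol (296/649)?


Compute (296/649) via quadratic reciprocity:
  pull out 2: (2/649) = +1  (since 649 mod 8 = 1)
  pull out 2: (2/649) = +1  (since 649 mod 8 = 1)
  pull out 2: (2/649) = +1  (since 649 mod 8 = 1)
  reciprocity: (37/649) -> +(649/37)
  reduce: (20/37)
  pull out 2: (2/37) = -1  (since 37 mod 8 = 5)
  pull out 2: (2/37) = -1  (since 37 mod 8 = 5)
  reciprocity: (5/37) -> +(37/5)
  reduce: (2/5)
  pull out 2: (2/5) = -1  (since 5 mod 8 = 5)
  (1/5) = 1
Product of signs = -1

-1


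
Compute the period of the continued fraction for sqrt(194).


Run the CF algorithm for sqrt(194).
a_0 = floor(sqrt(194)) = 13; set m_0=0, q_0=1.
Recurrence: m' = q*a - m,  q' = (d - m'^2)/q,  a' = floor((a_0 + m')/q').
  step 1: m=13, q=25, a=1
  step 2: m=12, q=2, a=12
  step 3: m=12, q=25, a=1
  step 4: m=13, q=1, a=26
a_4 = 2*a_0 = 26, so the period closes here.
sqrt(194) = [13; 1, 12, 1, 26]
Period length = 4

4


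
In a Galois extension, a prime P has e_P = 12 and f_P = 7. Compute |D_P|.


|D_P| = e * f
= 12 * 7
= 84

84


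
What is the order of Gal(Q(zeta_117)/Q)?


|Gal(Q(zeta_117)/Q)| = phi(117)
= 72

72


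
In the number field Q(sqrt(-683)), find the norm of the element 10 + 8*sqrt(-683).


N(a + b*sqrt(d)) = a^2 - d*b^2
= (10)^2 - (-683)*(8)^2
= 100 + 43712
= 43812

43812


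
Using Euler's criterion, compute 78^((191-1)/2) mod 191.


p = 191 is prime and the exponent is (p-1)/2 = 95, so by Euler's criterion 78^95 = (78/191) = +1 or -1 mod 191.
Compute by square-and-multiply:
  95 = 64 + 16 + 8 + 4 + 2 + 1 (binary 1011111)
  Repeated squaring mod 191: 78^1 = 78, 78^2 = 163, 78^4 = 20, 78^8 = 18, 78^16 = 133, 78^32 = 117, 78^64 = 128
  78^95 = 78^64 * 78^16 * 78^8 * 78^4 * 78^2 * 78^1 = 128 * 133 * 18 * 20 * 163 * 78 mod 191
    128 * 133 = 17024 = 25 mod 191
    25 * 18 = 450 = 68 mod 191
    68 * 20 = 1360 = 23 mod 191
    23 * 163 = 3749 = 120 mod 191
    120 * 78 = 9360 = 1 mod 191
  78^95 = 1 mod 191
Result 1: 78 is a quadratic residue mod 191.
78^95 mod 191 = 1

1


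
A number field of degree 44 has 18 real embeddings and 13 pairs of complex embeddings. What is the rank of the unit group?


By Dirichlet's unit theorem:
rank = r1 + r2 - 1
= 18 + 13 - 1
= 30

30


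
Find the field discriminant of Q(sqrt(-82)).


For K = Q(sqrt(d)) with d squarefree: disc(K) = d if d = 1 mod 4, and disc(K) = 4d if d = 2 or 3 mod 4.
Here d = -82, and d mod 4 = 2.
d = 2 mod 4, not 1 (O_K = Z[sqrt(d)]), so disc(K) = 4d = 4 * (-82) = -328

-328


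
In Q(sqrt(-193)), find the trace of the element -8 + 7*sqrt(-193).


Tr(a + b*sqrt(d)) = (a + b*sqrt(d)) + (a - b*sqrt(d)) = 2a
= 2 * (-8)
= -16

-16


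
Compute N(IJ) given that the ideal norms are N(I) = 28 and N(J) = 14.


N(IJ) = N(I) * N(J)
= 28 * 14
= 392

392


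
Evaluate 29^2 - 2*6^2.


x^2 - d*y^2
= 29^2 - 2*6^2
= 841 - 72
= 769

769


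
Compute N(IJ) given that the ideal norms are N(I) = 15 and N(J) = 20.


N(IJ) = N(I) * N(J)
= 15 * 20
= 300

300


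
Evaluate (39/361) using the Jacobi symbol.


Compute (39/361) via quadratic reciprocity:
  reciprocity: (39/361) -> +(361/39)
  reduce: (10/39)
  pull out 2: (2/39) = +1  (since 39 mod 8 = 7)
  reciprocity: (5/39) -> +(39/5)
  reduce: (4/5)
  pull out 2: (2/5) = -1  (since 5 mod 8 = 5)
  pull out 2: (2/5) = -1  (since 5 mod 8 = 5)
  (1/5) = 1
Product of signs = 1

1


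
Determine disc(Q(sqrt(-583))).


For K = Q(sqrt(d)) with d squarefree: disc(K) = d if d = 1 mod 4, and disc(K) = 4d if d = 2 or 3 mod 4.
Here d = -583, and d mod 4 = 1.
d = 1 mod 4 (O_K = Z[(1+sqrt(d))/2]), so disc(K) = d = -583

-583


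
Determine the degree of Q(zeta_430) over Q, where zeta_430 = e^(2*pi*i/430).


The degree equals Euler's totient phi(430).
430 = 2 * 5 * 43
phi(430) = 168

168


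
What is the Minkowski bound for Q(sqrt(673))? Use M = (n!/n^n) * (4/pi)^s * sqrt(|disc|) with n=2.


d = 673, d mod 4 = 1, so disc(K) = d = 673; |disc(K)| = 673
Real quadratic field, so n = 2, s = r2 = 0, r1 = 2
M = (n!/n^n) * (4/pi)^s * sqrt(|disc(K)|) = (2!/2^2) * (4/pi)^0 * sqrt(673)
= 0.5 * 1.000000 * 25.942244
= 12.9711

12.9711


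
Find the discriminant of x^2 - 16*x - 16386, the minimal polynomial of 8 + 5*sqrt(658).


The element 8 + 5*sqrt(658) has minimal polynomial:
x^2 - 16*x - 16386
Discriminant = (-16)^2 - 4*(-16386)
= 256 + 65544
= 65800

65800


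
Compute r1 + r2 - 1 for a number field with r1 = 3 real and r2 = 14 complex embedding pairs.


By Dirichlet's unit theorem:
rank = r1 + r2 - 1
= 3 + 14 - 1
= 16

16


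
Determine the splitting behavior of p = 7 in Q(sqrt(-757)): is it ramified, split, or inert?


K = Q(sqrt(-757)). Since d mod 4 = 3, disc(K) = -3028.
Check p | disc: -3028 mod 7 = 3.
p does not divide disc. Compute Legendre symbol (d/p):
6^((7-1)/2) mod 7 = -1
(d/p) = -1, so p is inert: (p) stays prime with e=1, f=2, g=1.
Therefore p is inert.

inert


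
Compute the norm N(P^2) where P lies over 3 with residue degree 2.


N(P^a) = p^(a*f)
= 3^(2*2)
= 3^4
= 81

81


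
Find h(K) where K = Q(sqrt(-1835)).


K = Q(sqrt(-1835)). d mod 4 = 1, so D = disc(K) = d = -1835
h(K) equals the number of primitive reduced positive-definite forms (a, b, c) = a*x^2 + b*x*y + c*y^2 with b^2 - 4ac = D,
where reduced means |b| <= a <= c, with b >= 0 whenever |b| = a or a = c, and primitive means gcd(a, b, c) = 1.
Reduced forces 3a^2 <= |D| = 1835, so 1 <= a <= 24; b must have the parity of D, and c = (b^2 - D)/(4a) must be an integer >= a.
Enumerate a = 1..24, b in [-a, a]:
  a=1: (1, 1, 459)  [1]
  a=2: none
  a=3: (3, -1, 153), (3, 1, 153)  [2]
  a=4: none
  a=5: (5, 5, 93)  [1]
  a=6..8: none
  a=9: (9, -1, 51), (9, 1, 51)  [2]
  a=10..14: none
  a=15: (15, -5, 31), (15, 5, 31)  [2]
  a=16: none
  a=17: (17, -1, 27), (17, 1, 27)  [2]
  a=18..24: none
Total reduced forms: 1 + 2 + 1 + 2 + 2 + 2 = 10
h = 10

10


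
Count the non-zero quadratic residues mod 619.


For prime p, the number of non-zero quadratic residues is (p-1)/2.
= (619-1)/2
= 309

309


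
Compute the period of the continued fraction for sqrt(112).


Run the CF algorithm for sqrt(112).
a_0 = floor(sqrt(112)) = 10; set m_0=0, q_0=1.
Recurrence: m' = q*a - m,  q' = (d - m'^2)/q,  a' = floor((a_0 + m')/q').
  step 1: m=10, q=12, a=1
  step 2: m=2, q=9, a=1
  step 3: m=7, q=7, a=2
  step 4: m=7, q=9, a=1
  step 5: m=2, q=12, a=1
  step 6: m=10, q=1, a=20
a_6 = 2*a_0 = 20, so the period closes here.
sqrt(112) = [10; 1, 1, 2, 1, 1, 20]
Period length = 6

6


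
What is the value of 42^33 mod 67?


p = 67 is prime and the exponent is (p-1)/2 = 33, so by Euler's criterion 42^33 = (42/67) = +1 or -1 mod 67.
Compute by square-and-multiply:
  33 = 32 + 1 (binary 100001)
  Repeated squaring mod 67: 42^1 = 42, 42^2 = 22, 42^4 = 15, 42^8 = 24, 42^16 = 40, 42^32 = 59
  42^33 = 42^32 * 42^1 = 59 * 42 mod 67
    59 * 42 = 2478 = 66 mod 67
  42^33 = 66 mod 67
Result 66 = p - 1 = -1 mod 67: 42 is a quadratic non-residue mod 67. As a residue in [0, p-1] the value is 66.
42^33 mod 67 = 66

66


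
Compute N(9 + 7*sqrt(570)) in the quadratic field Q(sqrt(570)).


N(a + b*sqrt(d)) = a^2 - d*b^2
= (9)^2 - (570)*(7)^2
= 81 - 27930
= -27849

-27849


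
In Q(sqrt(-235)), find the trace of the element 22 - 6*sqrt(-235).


Tr(a + b*sqrt(d)) = (a + b*sqrt(d)) + (a - b*sqrt(d)) = 2a
= 2 * (22)
= 44

44


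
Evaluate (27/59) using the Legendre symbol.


p = 59 is prime, so compute (27/59) with the reciprocity algorithm (Jacobi-symbol steps: pull out 2s via (2/n), flip via reciprocity, reduce):
  reciprocity: (27/59) -> -(59/27)
  reduce: (5/27)
  reciprocity: (5/27) -> +(27/5)
  reduce: (2/5)
  pull out 2: (2/5) = -1  (since 5 mod 8 = 5)
  (1/5) = 1
Product of signs = 1
(27/59) = 1

1


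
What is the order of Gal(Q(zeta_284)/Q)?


|Gal(Q(zeta_284)/Q)| = phi(284)
= 140

140


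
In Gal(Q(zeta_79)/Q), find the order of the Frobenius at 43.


The Frobenius at p in Gal(Q(zeta_n)/Q) = (Z/nZ)* is the class of p, so its order is ord_79(43), the smallest k >= 1 with 43^k = 1 mod 79.
n = 79 = 79, phi(79) = 78; the order divides phi(n).
Divisors of 78: 1, 2, 3, 6, 13, 26, 39, 78
Repeated squaring mod 79: 43^1 = 43, 43^2 = 32, 43^4 = 76, 43^8 = 9, 43^16 = 2, 43^32 = 4, 43^64 = 16
Test divisors in increasing order:
  k=1: 43^1 = 43 mod 79
  k=2: 43^2 = 32 mod 79
  k=3: 43^3 = 32 * 43 = 33 mod 79
  k=6: 43^6 = 76 * 32 = 62 mod 79
  k=13: 43^13 = 9 * 76 * 43 = 24 mod 79
  k=26: 43^26 = 2 * 9 * 32 = 23 mod 79
  k=39: 43^39 = 4 * 76 * 32 * 43 = 78 mod 79
  k=78: 43^78 = 16 * 9 * 76 * 32 = 1 mod 79  <- first divisor giving 1
Order = 78

78


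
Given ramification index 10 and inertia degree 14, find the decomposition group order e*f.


|D_P| = e * f
= 10 * 14
= 140

140


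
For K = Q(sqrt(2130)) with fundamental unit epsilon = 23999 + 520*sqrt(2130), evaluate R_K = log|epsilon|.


epsilon = 23999 + 520*sqrt(2130)
= 47998.0000
R = ln(47998.0000)
= 10.7789

10.7789


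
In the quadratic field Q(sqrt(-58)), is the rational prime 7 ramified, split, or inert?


K = Q(sqrt(-58)). Since d mod 4 = 2, disc(K) = -232.
Check p | disc: -232 mod 7 = 6.
p does not divide disc. Compute Legendre symbol (d/p):
5^((7-1)/2) mod 7 = -1
(d/p) = -1, so p is inert: (p) stays prime with e=1, f=2, g=1.
Therefore p is inert.

inert


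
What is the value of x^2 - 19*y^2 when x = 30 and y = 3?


x^2 - d*y^2
= 30^2 - 19*3^2
= 900 - 171
= 729

729


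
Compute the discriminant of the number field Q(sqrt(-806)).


For K = Q(sqrt(d)) with d squarefree: disc(K) = d if d = 1 mod 4, and disc(K) = 4d if d = 2 or 3 mod 4.
Here d = -806, and d mod 4 = 2.
d = 2 mod 4, not 1 (O_K = Z[sqrt(d)]), so disc(K) = 4d = 4 * (-806) = -3224

-3224


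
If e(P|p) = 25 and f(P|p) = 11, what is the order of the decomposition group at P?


|D_P| = e * f
= 25 * 11
= 275

275


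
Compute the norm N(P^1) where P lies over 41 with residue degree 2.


N(P^a) = p^(a*f)
= 41^(1*2)
= 41^2
= 1681

1681


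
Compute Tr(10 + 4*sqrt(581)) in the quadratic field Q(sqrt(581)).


Tr(a + b*sqrt(d)) = (a + b*sqrt(d)) + (a - b*sqrt(d)) = 2a
= 2 * (10)
= 20

20


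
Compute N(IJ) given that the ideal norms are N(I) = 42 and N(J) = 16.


N(IJ) = N(I) * N(J)
= 42 * 16
= 672

672


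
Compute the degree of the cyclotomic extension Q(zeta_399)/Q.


The degree equals Euler's totient phi(399).
399 = 3 * 7 * 19
phi(399) = 216

216


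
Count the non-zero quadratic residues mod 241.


For prime p, the number of non-zero quadratic residues is (p-1)/2.
= (241-1)/2
= 120

120


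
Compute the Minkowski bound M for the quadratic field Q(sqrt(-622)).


d = -622, d mod 4 = 2, so disc(K) = 4d = -2488; |disc(K)| = 2488
Imaginary quadratic field, so n = 2, s = r2 = 1, r1 = 0
M = (n!/n^n) * (4/pi)^s * sqrt(|disc(K)|) = (2!/2^2) * (4/pi)^1 * sqrt(2488)
= 0.5 * 1.273240 * 49.879856
= 31.7545

31.7545


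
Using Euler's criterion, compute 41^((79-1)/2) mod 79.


p = 79 is prime and the exponent is (p-1)/2 = 39, so by Euler's criterion 41^39 = (41/79) = +1 or -1 mod 79.
Compute by square-and-multiply:
  39 = 32 + 4 + 2 + 1 (binary 100111)
  Repeated squaring mod 79: 41^1 = 41, 41^2 = 22, 41^4 = 10, 41^8 = 21, 41^16 = 46, 41^32 = 62
  41^39 = 41^32 * 41^4 * 41^2 * 41^1 = 62 * 10 * 22 * 41 mod 79
    62 * 10 = 620 = 67 mod 79
    67 * 22 = 1474 = 52 mod 79
    52 * 41 = 2132 = 78 mod 79
  41^39 = 78 mod 79
Result 78 = p - 1 = -1 mod 79: 41 is a quadratic non-residue mod 79. As a residue in [0, p-1] the value is 78.
41^39 mod 79 = 78

78


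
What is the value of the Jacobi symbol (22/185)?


Compute (22/185) via quadratic reciprocity:
  pull out 2: (2/185) = +1  (since 185 mod 8 = 1)
  reciprocity: (11/185) -> +(185/11)
  reduce: (9/11)
  reciprocity: (9/11) -> +(11/9)
  reduce: (2/9)
  pull out 2: (2/9) = +1  (since 9 mod 8 = 1)
  (1/9) = 1
Product of signs = 1

1


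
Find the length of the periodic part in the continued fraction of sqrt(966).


Run the CF algorithm for sqrt(966).
a_0 = floor(sqrt(966)) = 31; set m_0=0, q_0=1.
Recurrence: m' = q*a - m,  q' = (d - m'^2)/q,  a' = floor((a_0 + m')/q').
  step 1: m=31, q=5, a=12
  step 2: m=29, q=25, a=2
  step 3: m=21, q=21, a=2
  step 4: m=21, q=25, a=2
  step 5: m=29, q=5, a=12
  step 6: m=31, q=1, a=62
a_6 = 2*a_0 = 62, so the period closes here.
sqrt(966) = [31; 12, 2, 2, 2, 12, 62]
Period length = 6

6


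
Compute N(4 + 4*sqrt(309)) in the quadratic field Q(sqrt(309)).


N(a + b*sqrt(d)) = a^2 - d*b^2
= (4)^2 - (309)*(4)^2
= 16 - 4944
= -4928

-4928


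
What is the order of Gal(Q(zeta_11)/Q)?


|Gal(Q(zeta_11)/Q)| = phi(11)
= 10

10


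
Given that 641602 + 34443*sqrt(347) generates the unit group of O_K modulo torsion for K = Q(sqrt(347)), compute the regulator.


epsilon = 641602 + 34443*sqrt(347)
= 1.2832e+06
R = ln(1.2832e+06)
= 14.0649

14.0649


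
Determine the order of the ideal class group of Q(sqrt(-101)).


K = Q(sqrt(-101)). d mod 4 = 3, so D = disc(K) = 4d = -404
h(K) equals the number of primitive reduced positive-definite forms (a, b, c) = a*x^2 + b*x*y + c*y^2 with b^2 - 4ac = D,
where reduced means |b| <= a <= c, with b >= 0 whenever |b| = a or a = c, and primitive means gcd(a, b, c) = 1.
Reduced forces 3a^2 <= |D| = 404, so 1 <= a <= 11; b must have the parity of D, and c = (b^2 - D)/(4a) must be an integer >= a.
Enumerate a = 1..11, b in [-a, a]:
  a=1: (1, 0, 101)  [1]
  a=2: (2, 2, 51)  [1]
  a=3: (3, -2, 34), (3, 2, 34)  [2]
  a=4: none
  a=5: (5, -4, 21), (5, 4, 21)  [2]
  a=6: (6, -2, 17), (6, 2, 17)  [2]
  a=7: (7, -4, 15), (7, 4, 15)  [2]
  a=8: none
  a=9: (9, -8, 13), (9, 8, 13)  [2]
  a=10: (10, -6, 11), (10, 6, 11)  [2]
  a=11: none
Total reduced forms: 1 + 1 + 2 + 2 + 2 + 2 + 2 + 2 = 14
h = 14

14


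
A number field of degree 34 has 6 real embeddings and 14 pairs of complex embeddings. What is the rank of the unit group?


By Dirichlet's unit theorem:
rank = r1 + r2 - 1
= 6 + 14 - 1
= 19

19


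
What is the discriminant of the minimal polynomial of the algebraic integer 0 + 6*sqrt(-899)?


The element 0 + 6*sqrt(-899) has minimal polynomial:
x^2 + 0*x + 32364
Discriminant = (0)^2 - 4*(32364)
= 0 - 129456
= -129456

-129456


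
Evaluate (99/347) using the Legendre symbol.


p = 347 is prime, so compute (99/347) with the reciprocity algorithm (Jacobi-symbol steps: pull out 2s via (2/n), flip via reciprocity, reduce):
  reciprocity: (99/347) -> -(347/99)
  reduce: (50/99)
  pull out 2: (2/99) = -1  (since 99 mod 8 = 3)
  reciprocity: (25/99) -> +(99/25)
  reduce: (24/25)
  pull out 2: (2/25) = +1  (since 25 mod 8 = 1)
  pull out 2: (2/25) = +1  (since 25 mod 8 = 1)
  pull out 2: (2/25) = +1  (since 25 mod 8 = 1)
  reciprocity: (3/25) -> +(25/3)
  reduce: (1/3)
  (1/3) = 1
Product of signs = 1
(99/347) = 1

1


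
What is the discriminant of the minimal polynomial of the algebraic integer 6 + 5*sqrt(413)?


The element 6 + 5*sqrt(413) has minimal polynomial:
x^2 - 12*x - 10289
Discriminant = (-12)^2 - 4*(-10289)
= 144 + 41156
= 41300

41300


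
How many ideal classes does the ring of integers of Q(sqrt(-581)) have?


K = Q(sqrt(-581)). d mod 4 = 3, so D = disc(K) = 4d = -2324
h(K) equals the number of primitive reduced positive-definite forms (a, b, c) = a*x^2 + b*x*y + c*y^2 with b^2 - 4ac = D,
where reduced means |b| <= a <= c, with b >= 0 whenever |b| = a or a = c, and primitive means gcd(a, b, c) = 1.
Reduced forces 3a^2 <= |D| = 2324, so 1 <= a <= 27; b must have the parity of D, and c = (b^2 - D)/(4a) must be an integer >= a.
Enumerate a = 1..27, b in [-a, a]:
  a=1: (1, 0, 581)  [1]
  a=2: (2, 2, 291)  [1]
  a=3: (3, -2, 194), (3, 2, 194)  [2]
  a=4: none
  a=5: (5, -4, 117), (5, 4, 117)  [2]
  a=6: (6, -2, 97), (6, 2, 97)  [2]
  a=7: (7, 0, 83)  [1]
  a=8: none
  a=9: (9, -4, 65), (9, 4, 65)  [2]
  a=10: (10, -6, 59), (10, 6, 59)  [2]
  a=11..12: none
  a=13: (13, -4, 45), (13, 4, 45)  [2]
  a=14: (14, 14, 45)  [1]
  a=15: (15, -14, 42), (15, -4, 39), (15, 4, 39), (15, 14, 42)  [4]
  a=16..17: none
  a=18: (18, -14, 35), (18, 14, 35)  [2]
  a=19..20: none
  a=21: (21, -14, 30), (21, 14, 30)  [2]
  a=22..24: none
  a=25: (25, -24, 29), (25, 24, 29)  [2]
  a=26: (26, -22, 27), (26, 22, 27)  [2]
  a=27: none
Total reduced forms: 1 + 1 + 2 + 2 + 2 + 1 + 2 + 2 + 2 + 1 + 4 + 2 + 2 + 2 + 2 = 28
h = 28

28
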